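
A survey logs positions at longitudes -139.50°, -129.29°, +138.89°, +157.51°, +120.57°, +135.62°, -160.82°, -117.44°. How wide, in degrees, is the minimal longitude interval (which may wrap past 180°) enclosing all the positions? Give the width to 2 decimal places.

Sort the longitudes: -160.82°, -139.50°, -129.29°, -117.44°, +120.57°, +135.62°, +138.89°, +157.51°.
Eastward gaps between consecutive values (wrapping around): 21.32°, 10.21°, 11.85°, 238.01°, 15.05°, 3.27°, 18.62°, 41.67°.
Largest gap = 238.01° ⇒ minimal covering band is its complement: 360° − 238.01° = 121.99°.
Band runs from +120.57° eastward to -117.44°, crossing the antimeridian.

121.99°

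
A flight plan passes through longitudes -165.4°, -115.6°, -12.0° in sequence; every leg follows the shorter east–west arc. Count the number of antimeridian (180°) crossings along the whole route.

0

Leg 1: -165.4° → -115.6°, shortest Δλ = 49.8° (east) — does not cross 180°.
Leg 2: -115.6° → -12.0°, shortest Δλ = 103.6° (east) — does not cross 180°.
Total crossings: 0.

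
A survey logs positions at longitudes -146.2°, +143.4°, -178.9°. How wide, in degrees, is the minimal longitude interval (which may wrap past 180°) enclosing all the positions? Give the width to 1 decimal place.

70.4°

Sort the longitudes: -178.9°, -146.2°, +143.4°.
Eastward gaps between consecutive values (wrapping around): 32.7°, 289.6°, 37.7°.
Largest gap = 289.6° ⇒ minimal covering band is its complement: 360° − 289.6° = 70.4°.
Band runs from +143.4° eastward to -146.2°, crossing the antimeridian.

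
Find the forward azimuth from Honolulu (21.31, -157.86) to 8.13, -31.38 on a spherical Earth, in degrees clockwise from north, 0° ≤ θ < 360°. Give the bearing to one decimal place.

Δλ = -31.38 − -157.86 = 126.48°.
θ = atan2( sin Δλ · cos φ₂ , cos φ₁ · sin φ₂ − sin φ₁ · cos φ₂ · cos Δλ )
  = atan2(0.79598, 0.34564) = 66.528° → normalised to [0°, 360°): 66.528°.

66.5°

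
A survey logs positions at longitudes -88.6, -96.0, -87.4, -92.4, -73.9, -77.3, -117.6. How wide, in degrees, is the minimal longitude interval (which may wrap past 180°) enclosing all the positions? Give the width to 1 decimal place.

Sort the longitudes: -117.6°, -96.0°, -92.4°, -88.6°, -87.4°, -77.3°, -73.9°.
Eastward gaps between consecutive values (wrapping around): 21.6°, 3.6°, 3.8°, 1.2°, 10.1°, 3.4°, 316.3°.
Largest gap = 316.3° ⇒ minimal covering band is its complement: 360° − 316.3° = 43.7°.
Band runs from -117.6° eastward to -73.9°.

43.7°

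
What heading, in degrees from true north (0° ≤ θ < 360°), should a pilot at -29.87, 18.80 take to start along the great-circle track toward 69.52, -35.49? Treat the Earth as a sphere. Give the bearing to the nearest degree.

343°

Δλ = -35.49 − 18.80 = -54.29°.
θ = atan2( sin Δλ · cos φ₂ , cos φ₁ · sin φ₂ − sin φ₁ · cos φ₂ · cos Δλ )
  = atan2(-0.28410, 0.91406) = -17.266° → normalised to [0°, 360°): 342.734°.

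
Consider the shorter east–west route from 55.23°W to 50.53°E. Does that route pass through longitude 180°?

No

Signed shortest Δλ = ((50.53 − -55.23 + 180) mod 360) − 180 = 105.76°.
Going east by 105.76° from -55.23° reaches +50.53° without touching 180°.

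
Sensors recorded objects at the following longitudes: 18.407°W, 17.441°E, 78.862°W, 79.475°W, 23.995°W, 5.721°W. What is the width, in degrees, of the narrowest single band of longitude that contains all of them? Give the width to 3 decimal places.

Sort the longitudes: -79.475°, -78.862°, -23.995°, -18.407°, -5.721°, +17.441°.
Eastward gaps between consecutive values (wrapping around): 0.613°, 54.867°, 5.588°, 12.686°, 23.162°, 263.084°.
Largest gap = 263.084° ⇒ minimal covering band is its complement: 360° − 263.084° = 96.916°.
Band runs from -79.475° eastward to +17.441°.

96.916°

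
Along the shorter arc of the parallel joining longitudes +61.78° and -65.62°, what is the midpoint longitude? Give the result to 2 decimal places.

-1.92°

Signed shortest Δλ from +61.78° to -65.62° is -127.40°.
Midpoint longitude = +61.78° + (-127.40°)/2 = +61.78° − 63.70° = -1.92°.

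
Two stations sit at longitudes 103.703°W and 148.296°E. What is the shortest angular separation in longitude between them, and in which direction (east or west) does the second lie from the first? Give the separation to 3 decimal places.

Raw difference: 148.296 − -103.703 = 251.999°.
Normalise into (−180°, 180°]: 251.999° − 360° = -108.001°.
Negative ⇒ the second point lies to the west; separation 108.001°.

108.001° west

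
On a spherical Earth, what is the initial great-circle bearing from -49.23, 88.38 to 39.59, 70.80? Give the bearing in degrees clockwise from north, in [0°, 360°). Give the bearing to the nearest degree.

347°

Δλ = 70.80 − 88.38 = -17.58°.
θ = atan2( sin Δλ · cos φ₂ , cos φ₁ · sin φ₂ − sin φ₁ · cos φ₂ · cos Δλ )
  = atan2(-0.23276, 0.97253) = -13.460° → normalised to [0°, 360°): 346.540°.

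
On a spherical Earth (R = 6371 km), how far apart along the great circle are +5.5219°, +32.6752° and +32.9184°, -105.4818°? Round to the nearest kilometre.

13873 km

Δλ = -105.4818 − 32.6752 = -138.1570°.
Δφ = 32.9184 − 5.5219 = 27.3965°.
a = sin²(Δφ/2) + cos φ₁ · cos φ₂ · sin²(Δλ/2) = 0.785085.
c = 2·atan2(√a, √(1−a)) = 2.17751 rad → d = 6371·c ≈ 13872.92 km.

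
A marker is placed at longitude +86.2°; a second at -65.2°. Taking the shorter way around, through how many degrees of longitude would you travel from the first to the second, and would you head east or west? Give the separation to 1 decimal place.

Raw difference: -65.2 − 86.2 = -151.4°.
Normalise into (−180°, 180°]: -151.4° stays -151.4°.
Negative ⇒ the second point lies to the west; separation 151.4°.

151.4° west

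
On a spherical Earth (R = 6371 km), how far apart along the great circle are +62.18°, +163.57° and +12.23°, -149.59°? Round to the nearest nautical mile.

3605 nmi

Δλ = -149.59 − 163.57 = -313.16°; wrapped into (−180°, 180°]: 46.84°.
Δφ = 12.23 − 62.18 = -49.95°.
a = sin²(Δφ/2) + cos φ₁ · cos φ₂ · sin²(Δλ/2) = 0.250328.
c = 2·atan2(√a, √(1−a)) = 1.04795 rad → d = 6371·c ≈ 6676.52 km ≈ 3605.03 nmi.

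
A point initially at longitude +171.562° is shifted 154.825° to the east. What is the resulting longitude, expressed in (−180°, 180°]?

Start at +171.562°; shift +154.825° → +326.387°.
+326.387° lies outside (−180°, 180°]; subtract 360° → -33.613°.

-33.613°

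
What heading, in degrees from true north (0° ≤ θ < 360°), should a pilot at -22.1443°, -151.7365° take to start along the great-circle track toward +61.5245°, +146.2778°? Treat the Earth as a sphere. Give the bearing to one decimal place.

Δλ = 146.2778 − -151.7365 = 298.0143°; wrapped into (−180°, 180°]: -61.9857°.
θ = atan2( sin Δλ · cos φ₂ , cos φ₁ · sin φ₂ − sin φ₁ · cos φ₂ · cos Δλ )
  = atan2(-0.42092, 0.89859) = -25.099° → normalised to [0°, 360°): 334.901°.

334.9°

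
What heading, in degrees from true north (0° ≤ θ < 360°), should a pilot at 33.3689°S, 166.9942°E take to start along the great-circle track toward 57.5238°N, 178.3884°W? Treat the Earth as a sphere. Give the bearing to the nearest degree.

8°

Δλ = -178.3884 − 166.9942 = -345.3826°; wrapped into (−180°, 180°]: 14.6174°.
θ = atan2( sin Δλ · cos φ₂ , cos φ₁ · sin φ₂ − sin φ₁ · cos φ₂ · cos Δλ )
  = atan2(0.13551, 0.99032) = 7.791° → normalised to [0°, 360°): 7.791°.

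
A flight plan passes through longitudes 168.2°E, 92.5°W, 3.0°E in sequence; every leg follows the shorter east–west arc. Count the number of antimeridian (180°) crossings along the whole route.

1

Leg 1: +168.2° → -92.5°, shortest Δλ = 99.3° (east) — crosses 180°.
Leg 2: -92.5° → +3.0°, shortest Δλ = 95.5° (east) — does not cross 180°.
Total crossings: 1.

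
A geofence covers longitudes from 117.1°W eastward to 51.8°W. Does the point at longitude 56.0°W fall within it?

Band width going east from -117.1° to -51.8°: ((-51.8 − -117.1) mod 360) = 65.3°.
Offset of -56.0° east of the west edge: ((-56.0 − -117.1) mod 360) = 61.1°.
61.1° ≤ 65.3° ⇒ inside.

Yes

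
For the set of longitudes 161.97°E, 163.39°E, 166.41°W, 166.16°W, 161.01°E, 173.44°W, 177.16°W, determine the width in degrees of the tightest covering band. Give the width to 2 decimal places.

Sort the longitudes: -177.16°, -173.44°, -166.41°, -166.16°, +161.01°, +161.97°, +163.39°.
Eastward gaps between consecutive values (wrapping around): 3.72°, 7.03°, 0.25°, 327.17°, 0.96°, 1.42°, 19.45°.
Largest gap = 327.17° ⇒ minimal covering band is its complement: 360° − 327.17° = 32.83°.
Band runs from +161.01° eastward to -166.16°, crossing the antimeridian.

32.83°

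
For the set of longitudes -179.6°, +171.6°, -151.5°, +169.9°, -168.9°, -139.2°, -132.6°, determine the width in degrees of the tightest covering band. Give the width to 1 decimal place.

Sort the longitudes: -179.6°, -168.9°, -151.5°, -139.2°, -132.6°, +169.9°, +171.6°.
Eastward gaps between consecutive values (wrapping around): 10.7°, 17.4°, 12.3°, 6.6°, 302.5°, 1.7°, 8.8°.
Largest gap = 302.5° ⇒ minimal covering band is its complement: 360° − 302.5° = 57.5°.
Band runs from +169.9° eastward to -132.6°, crossing the antimeridian.

57.5°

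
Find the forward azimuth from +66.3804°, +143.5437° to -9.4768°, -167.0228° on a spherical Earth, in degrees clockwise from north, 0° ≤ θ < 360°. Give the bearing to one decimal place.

131.1°

Δλ = -167.0228 − 143.5437 = -310.5665°; wrapped into (−180°, 180°]: 49.4335°.
θ = atan2( sin Δλ · cos φ₂ , cos φ₁ · sin φ₂ − sin φ₁ · cos φ₂ · cos Δλ )
  = atan2(0.74928, -0.65369) = 131.102° → normalised to [0°, 360°): 131.102°.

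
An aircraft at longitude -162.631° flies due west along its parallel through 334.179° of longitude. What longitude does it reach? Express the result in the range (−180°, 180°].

-136.810°

Start at -162.631°; shift −334.179° → -496.810°.
-496.810° lies outside (−180°, 180°]; add 360° → -136.810°.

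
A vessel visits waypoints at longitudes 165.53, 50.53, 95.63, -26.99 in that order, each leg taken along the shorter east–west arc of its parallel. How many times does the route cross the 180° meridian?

Leg 1: +165.53° → +50.53°, shortest Δλ = -115.0° (west) — does not cross 180°.
Leg 2: +50.53° → +95.63°, shortest Δλ = 45.1° (east) — does not cross 180°.
Leg 3: +95.63° → -26.99°, shortest Δλ = -122.62° (west) — does not cross 180°.
Total crossings: 0.

0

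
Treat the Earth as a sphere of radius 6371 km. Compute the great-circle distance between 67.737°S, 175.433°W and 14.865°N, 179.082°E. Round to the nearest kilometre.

9196 km

Δλ = 179.082 − -175.433 = 354.515°; wrapped into (−180°, 180°]: -5.485°.
Δφ = 14.865 − -67.737 = 82.602°.
a = sin²(Δφ/2) + cos φ₁ · cos φ₂ · sin²(Δλ/2) = 0.436458.
c = 2·atan2(√a, √(1−a)) = 1.44337 rad → d = 6371·c ≈ 9195.69 km.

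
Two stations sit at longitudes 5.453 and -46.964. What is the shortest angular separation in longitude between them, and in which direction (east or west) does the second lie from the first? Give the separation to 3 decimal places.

Raw difference: -46.964 − 5.453 = -52.417°.
Normalise into (−180°, 180°]: -52.417° stays -52.417°.
Negative ⇒ the second point lies to the west; separation 52.417°.

52.417° west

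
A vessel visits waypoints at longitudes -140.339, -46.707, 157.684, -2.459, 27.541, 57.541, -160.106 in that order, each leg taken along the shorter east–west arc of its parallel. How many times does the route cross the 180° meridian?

2

Leg 1: -140.339° → -46.707°, shortest Δλ = 93.632° (east) — does not cross 180°.
Leg 2: -46.707° → +157.684°, shortest Δλ = -155.609° (west) — crosses 180°.
Leg 3: +157.684° → -2.459°, shortest Δλ = -160.143° (west) — does not cross 180°.
Leg 4: -2.459° → +27.541°, shortest Δλ = 30.0° (east) — does not cross 180°.
Leg 5: +27.541° → +57.541°, shortest Δλ = 30.0° (east) — does not cross 180°.
Leg 6: +57.541° → -160.106°, shortest Δλ = 142.353° (east) — crosses 180°.
Total crossings: 2.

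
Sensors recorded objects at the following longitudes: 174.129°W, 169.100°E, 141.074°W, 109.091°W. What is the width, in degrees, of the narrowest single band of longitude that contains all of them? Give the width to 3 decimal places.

Sort the longitudes: -174.129°, -141.074°, -109.091°, +169.100°.
Eastward gaps between consecutive values (wrapping around): 33.055°, 31.983°, 278.191°, 16.771°.
Largest gap = 278.191° ⇒ minimal covering band is its complement: 360° − 278.191° = 81.809°.
Band runs from +169.100° eastward to -109.091°, crossing the antimeridian.

81.809°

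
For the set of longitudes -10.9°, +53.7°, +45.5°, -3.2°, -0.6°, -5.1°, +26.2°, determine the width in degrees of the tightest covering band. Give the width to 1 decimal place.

Sort the longitudes: -10.9°, -5.1°, -3.2°, -0.6°, +26.2°, +45.5°, +53.7°.
Eastward gaps between consecutive values (wrapping around): 5.8°, 1.9°, 2.6°, 26.8°, 19.3°, 8.2°, 295.4°.
Largest gap = 295.4° ⇒ minimal covering band is its complement: 360° − 295.4° = 64.6°.
Band runs from -10.9° eastward to +53.7°.

64.6°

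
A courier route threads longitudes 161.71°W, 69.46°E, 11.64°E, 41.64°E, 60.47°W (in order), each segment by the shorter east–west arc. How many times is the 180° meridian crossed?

1

Leg 1: -161.71° → +69.46°, shortest Δλ = -128.83° (west) — crosses 180°.
Leg 2: +69.46° → +11.64°, shortest Δλ = -57.82° (west) — does not cross 180°.
Leg 3: +11.64° → +41.64°, shortest Δλ = 30.0° (east) — does not cross 180°.
Leg 4: +41.64° → -60.47°, shortest Δλ = -102.11° (west) — does not cross 180°.
Total crossings: 1.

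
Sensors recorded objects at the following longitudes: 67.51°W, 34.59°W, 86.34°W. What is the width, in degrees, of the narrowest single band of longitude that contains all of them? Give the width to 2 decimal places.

Sort the longitudes: -86.34°, -67.51°, -34.59°.
Eastward gaps between consecutive values (wrapping around): 18.83°, 32.92°, 308.25°.
Largest gap = 308.25° ⇒ minimal covering band is its complement: 360° − 308.25° = 51.75°.
Band runs from -86.34° eastward to -34.59°.

51.75°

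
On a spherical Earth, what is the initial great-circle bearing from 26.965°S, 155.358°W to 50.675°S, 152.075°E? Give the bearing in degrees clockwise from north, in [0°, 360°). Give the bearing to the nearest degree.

Δλ = 152.075 − -155.358 = 307.433°; wrapped into (−180°, 180°]: -52.567°.
θ = atan2( sin Δλ · cos φ₂ , cos φ₁ · sin φ₂ − sin φ₁ · cos φ₂ · cos Δλ )
  = atan2(-0.50321, -0.51480) = -135.652° → normalised to [0°, 360°): 224.348°.

224°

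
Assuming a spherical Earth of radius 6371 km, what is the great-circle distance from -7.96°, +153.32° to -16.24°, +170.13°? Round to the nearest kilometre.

Δλ = 170.13 − 153.32 = 16.81°.
Δφ = -16.24 − -7.96 = -8.28°.
a = sin²(Δφ/2) + cos φ₁ · cos φ₂ · sin²(Δλ/2) = 0.025527.
c = 2·atan2(√a, √(1−a)) = 0.32092 rad → d = 6371·c ≈ 2044.58 km.

2045 km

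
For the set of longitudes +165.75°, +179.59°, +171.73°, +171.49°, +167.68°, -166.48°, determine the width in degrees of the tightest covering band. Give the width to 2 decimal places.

27.77°

Sort the longitudes: -166.48°, +165.75°, +167.68°, +171.49°, +171.73°, +179.59°.
Eastward gaps between consecutive values (wrapping around): 332.23°, 1.93°, 3.81°, 0.24°, 7.86°, 13.93°.
Largest gap = 332.23° ⇒ minimal covering band is its complement: 360° − 332.23° = 27.77°.
Band runs from +165.75° eastward to -166.48°, crossing the antimeridian.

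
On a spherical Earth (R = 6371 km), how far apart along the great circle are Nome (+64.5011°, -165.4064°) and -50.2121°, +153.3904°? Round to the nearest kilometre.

Δλ = 153.3904 − -165.4064 = 318.7968°; wrapped into (−180°, 180°]: -41.2032°.
Δφ = -50.2121 − 64.5011 = -114.7132°.
a = sin²(Δφ/2) + cos φ₁ · cos φ₂ · sin²(Δλ/2) = 0.743147.
c = 2·atan2(√a, √(1−a)) = 2.07864 rad → d = 6371·c ≈ 13243.02 km.

13243 km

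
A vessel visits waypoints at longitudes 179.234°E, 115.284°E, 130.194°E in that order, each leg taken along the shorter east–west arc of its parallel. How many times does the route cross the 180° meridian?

0

Leg 1: +179.234° → +115.284°, shortest Δλ = -63.95° (west) — does not cross 180°.
Leg 2: +115.284° → +130.194°, shortest Δλ = 14.91° (east) — does not cross 180°.
Total crossings: 0.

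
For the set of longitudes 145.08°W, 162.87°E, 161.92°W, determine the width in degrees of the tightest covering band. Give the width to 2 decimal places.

Sort the longitudes: -161.92°, -145.08°, +162.87°.
Eastward gaps between consecutive values (wrapping around): 16.84°, 307.95°, 35.21°.
Largest gap = 307.95° ⇒ minimal covering band is its complement: 360° − 307.95° = 52.05°.
Band runs from +162.87° eastward to -145.08°, crossing the antimeridian.

52.05°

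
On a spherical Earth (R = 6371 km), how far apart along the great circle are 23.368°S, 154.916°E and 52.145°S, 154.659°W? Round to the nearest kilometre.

Δλ = -154.659 − 154.916 = -309.575°; wrapped into (−180°, 180°]: 50.425°.
Δφ = -52.145 − -23.368 = -28.777°.
a = sin²(Δφ/2) + cos φ₁ · cos φ₂ · sin²(Δλ/2) = 0.163970.
c = 2·atan2(√a, √(1−a)) = 0.83381 rad → d = 6371·c ≈ 5312.19 km.

5312 km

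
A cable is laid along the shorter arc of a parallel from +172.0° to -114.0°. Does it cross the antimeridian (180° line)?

Naïve |-114.0 − 172.0| = 286.0° > 180°, so the shorter arc goes the other way round — across 180°.
Signed shortest Δλ = ((-114.0 − 172.0 + 180) mod 360) − 180 = 74.0°.
Going east by 74.0° from +172.0° passes through 180° before reaching -114.0°.

Yes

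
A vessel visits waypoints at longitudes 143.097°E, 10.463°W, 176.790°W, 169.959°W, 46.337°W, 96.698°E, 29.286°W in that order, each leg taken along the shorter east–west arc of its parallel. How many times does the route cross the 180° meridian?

0

Leg 1: +143.097° → -10.463°, shortest Δλ = -153.56° (west) — does not cross 180°.
Leg 2: -10.463° → -176.790°, shortest Δλ = -166.327° (west) — does not cross 180°.
Leg 3: -176.790° → -169.959°, shortest Δλ = 6.831° (east) — does not cross 180°.
Leg 4: -169.959° → -46.337°, shortest Δλ = 123.622° (east) — does not cross 180°.
Leg 5: -46.337° → +96.698°, shortest Δλ = 143.035° (east) — does not cross 180°.
Leg 6: +96.698° → -29.286°, shortest Δλ = -125.984° (west) — does not cross 180°.
Total crossings: 0.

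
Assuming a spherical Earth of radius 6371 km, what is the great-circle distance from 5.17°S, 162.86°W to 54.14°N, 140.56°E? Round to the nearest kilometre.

8409 km

Δλ = 140.56 − -162.86 = 303.42°; wrapped into (−180°, 180°]: -56.58°.
Δφ = 54.14 − -5.17 = 59.31°.
a = sin²(Δφ/2) + cos φ₁ · cos φ₂ · sin²(Δλ/2) = 0.375849.
c = 2·atan2(√a, √(1−a)) = 1.31987 rad → d = 6371·c ≈ 8408.88 km.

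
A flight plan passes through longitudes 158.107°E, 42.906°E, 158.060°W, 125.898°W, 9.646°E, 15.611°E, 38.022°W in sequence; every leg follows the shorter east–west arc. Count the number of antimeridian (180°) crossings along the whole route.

Leg 1: +158.107° → +42.906°, shortest Δλ = -115.201° (west) — does not cross 180°.
Leg 2: +42.906° → -158.060°, shortest Δλ = 159.034° (east) — crosses 180°.
Leg 3: -158.060° → -125.898°, shortest Δλ = 32.162° (east) — does not cross 180°.
Leg 4: -125.898° → +9.646°, shortest Δλ = 135.544° (east) — does not cross 180°.
Leg 5: +9.646° → +15.611°, shortest Δλ = 5.965° (east) — does not cross 180°.
Leg 6: +15.611° → -38.022°, shortest Δλ = -53.633° (west) — does not cross 180°.
Total crossings: 1.

1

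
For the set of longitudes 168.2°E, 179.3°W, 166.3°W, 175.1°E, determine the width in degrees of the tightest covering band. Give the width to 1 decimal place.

25.5°

Sort the longitudes: -179.3°, -166.3°, +168.2°, +175.1°.
Eastward gaps between consecutive values (wrapping around): 13.0°, 334.5°, 6.9°, 5.6°.
Largest gap = 334.5° ⇒ minimal covering band is its complement: 360° − 334.5° = 25.5°.
Band runs from +168.2° eastward to -166.3°, crossing the antimeridian.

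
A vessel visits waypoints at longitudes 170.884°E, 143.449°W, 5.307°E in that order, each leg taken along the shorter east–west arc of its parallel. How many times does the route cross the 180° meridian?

Leg 1: +170.884° → -143.449°, shortest Δλ = 45.667° (east) — crosses 180°.
Leg 2: -143.449° → +5.307°, shortest Δλ = 148.756° (east) — does not cross 180°.
Total crossings: 1.

1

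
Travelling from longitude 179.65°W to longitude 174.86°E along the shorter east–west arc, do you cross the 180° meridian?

Yes

Naïve |174.86 − -179.65| = 354.51° > 180°, so the shorter arc goes the other way round — across 180°.
Signed shortest Δλ = ((174.86 − -179.65 + 180) mod 360) − 180 = -5.49°.
Going west by 5.49° from -179.65° passes through 180° before reaching +174.86°.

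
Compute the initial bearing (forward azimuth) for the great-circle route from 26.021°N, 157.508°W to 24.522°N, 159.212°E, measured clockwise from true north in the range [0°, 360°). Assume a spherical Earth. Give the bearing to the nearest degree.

Δλ = 159.212 − -157.508 = 316.720°; wrapped into (−180°, 180°]: -43.280°.
θ = atan2( sin Δλ · cos φ₂ , cos φ₁ · sin φ₂ − sin φ₁ · cos φ₂ · cos Δλ )
  = atan2(-0.62373, 0.08240) = -82.474° → normalised to [0°, 360°): 277.526°.

278°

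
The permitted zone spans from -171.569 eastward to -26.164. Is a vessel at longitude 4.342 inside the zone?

No

Band width going east from -171.569° to -26.164°: ((-26.164 − -171.569) mod 360) = 145.405°.
Offset of +4.342° east of the west edge: ((4.342 − -171.569) mod 360) = 175.911°.
175.911° > 145.405° ⇒ outside.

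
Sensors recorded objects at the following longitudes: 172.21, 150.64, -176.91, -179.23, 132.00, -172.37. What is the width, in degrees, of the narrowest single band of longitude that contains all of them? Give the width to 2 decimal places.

55.63°

Sort the longitudes: -179.23°, -176.91°, -172.37°, +132.00°, +150.64°, +172.21°.
Eastward gaps between consecutive values (wrapping around): 2.32°, 4.54°, 304.37°, 18.64°, 21.57°, 8.56°.
Largest gap = 304.37° ⇒ minimal covering band is its complement: 360° − 304.37° = 55.63°.
Band runs from +132.00° eastward to -172.37°, crossing the antimeridian.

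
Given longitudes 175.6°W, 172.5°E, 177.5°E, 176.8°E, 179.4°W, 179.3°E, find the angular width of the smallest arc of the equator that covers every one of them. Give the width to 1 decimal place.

11.9°

Sort the longitudes: -179.4°, -175.6°, +172.5°, +176.8°, +177.5°, +179.3°.
Eastward gaps between consecutive values (wrapping around): 3.8°, 348.1°, 4.3°, 0.7°, 1.8°, 1.3°.
Largest gap = 348.1° ⇒ minimal covering band is its complement: 360° − 348.1° = 11.9°.
Band runs from +172.5° eastward to -175.6°, crossing the antimeridian.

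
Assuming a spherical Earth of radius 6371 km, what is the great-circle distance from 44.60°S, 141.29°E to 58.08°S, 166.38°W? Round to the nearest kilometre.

Δλ = -166.38 − 141.29 = -307.67°; wrapped into (−180°, 180°]: 52.33°.
Δφ = -58.08 − -44.60 = -13.48°.
a = sin²(Δφ/2) + cos φ₁ · cos φ₂ · sin²(Δλ/2) = 0.086977.
c = 2·atan2(√a, √(1−a)) = 0.59874 rad → d = 6371·c ≈ 3814.58 km.

3815 km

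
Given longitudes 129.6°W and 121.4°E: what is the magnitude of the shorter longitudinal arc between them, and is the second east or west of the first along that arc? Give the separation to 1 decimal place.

109.0° west

Raw difference: 121.4 − -129.6 = 251.0°.
Normalise into (−180°, 180°]: 251.0° − 360° = -109.0°.
Negative ⇒ the second point lies to the west; separation 109.0°.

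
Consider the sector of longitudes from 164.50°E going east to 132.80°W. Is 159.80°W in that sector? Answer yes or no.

Band width going east from +164.50° to -132.80°: ((-132.80 − 164.50) mod 360) = 62.70°.
Offset of -159.80° east of the west edge: ((-159.80 − 164.50) mod 360) = 35.70°.
35.70° ≤ 62.70° ⇒ inside.

Yes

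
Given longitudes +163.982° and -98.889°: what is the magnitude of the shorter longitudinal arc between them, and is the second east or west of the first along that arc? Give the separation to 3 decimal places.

Raw difference: -98.889 − 163.982 = -262.871°.
Normalise into (−180°, 180°]: -262.871° + 360° = 97.129°.
Positive ⇒ the second point lies to the east; separation 97.129°.

97.129° east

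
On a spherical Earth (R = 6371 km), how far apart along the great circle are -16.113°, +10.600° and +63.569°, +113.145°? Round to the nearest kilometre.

Δλ = 113.145 − 10.600 = 102.545°.
Δφ = 63.569 − -16.113 = 79.682°.
a = sin²(Δφ/2) + cos φ₁ · cos φ₂ · sin²(Δλ/2) = 0.670704.
c = 2·atan2(√a, √(1−a)) = 1.91921 rad → d = 6371·c ≈ 12227.29 km.

12227 km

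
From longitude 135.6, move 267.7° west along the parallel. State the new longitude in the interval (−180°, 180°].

-132.1°

Start at +135.6°; shift −267.7° → -132.1°.
-132.1° already lies in (−180°, 180°].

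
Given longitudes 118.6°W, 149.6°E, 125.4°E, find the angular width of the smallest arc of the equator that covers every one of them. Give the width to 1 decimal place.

Sort the longitudes: -118.6°, +125.4°, +149.6°.
Eastward gaps between consecutive values (wrapping around): 244.0°, 24.2°, 91.8°.
Largest gap = 244.0° ⇒ minimal covering band is its complement: 360° − 244.0° = 116.0°.
Band runs from +125.4° eastward to -118.6°, crossing the antimeridian.

116.0°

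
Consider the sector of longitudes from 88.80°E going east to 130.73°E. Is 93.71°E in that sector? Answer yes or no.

Band width going east from +88.80° to +130.73°: ((130.73 − 88.80) mod 360) = 41.93°.
Offset of +93.71° east of the west edge: ((93.71 − 88.80) mod 360) = 4.91°.
4.91° ≤ 41.93° ⇒ inside.

Yes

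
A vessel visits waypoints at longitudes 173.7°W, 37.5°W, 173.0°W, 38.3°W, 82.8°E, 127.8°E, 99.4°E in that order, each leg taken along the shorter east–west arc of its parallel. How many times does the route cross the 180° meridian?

0

Leg 1: -173.7° → -37.5°, shortest Δλ = 136.2° (east) — does not cross 180°.
Leg 2: -37.5° → -173.0°, shortest Δλ = -135.5° (west) — does not cross 180°.
Leg 3: -173.0° → -38.3°, shortest Δλ = 134.7° (east) — does not cross 180°.
Leg 4: -38.3° → +82.8°, shortest Δλ = 121.1° (east) — does not cross 180°.
Leg 5: +82.8° → +127.8°, shortest Δλ = 45.0° (east) — does not cross 180°.
Leg 6: +127.8° → +99.4°, shortest Δλ = -28.4° (west) — does not cross 180°.
Total crossings: 0.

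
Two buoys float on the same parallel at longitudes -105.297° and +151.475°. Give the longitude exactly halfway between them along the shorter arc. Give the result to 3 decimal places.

Signed shortest Δλ from -105.297° to +151.475° is -103.228°.
Midpoint longitude = -105.297° + (-103.228°)/2 = -105.297° − 51.614° = -156.911°.
(The naïve average (-105.297 + +151.475)/2 = 23.089° is on the wrong side of the globe.)

-156.911°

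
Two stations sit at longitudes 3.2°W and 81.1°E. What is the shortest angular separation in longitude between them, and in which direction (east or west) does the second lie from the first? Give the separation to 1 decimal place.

84.3° east

Raw difference: 81.1 − -3.2 = 84.3°.
Normalise into (−180°, 180°]: 84.3° stays 84.3°.
Positive ⇒ the second point lies to the east; separation 84.3°.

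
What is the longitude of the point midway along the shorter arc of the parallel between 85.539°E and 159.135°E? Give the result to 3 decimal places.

Signed shortest Δλ from +85.539° to +159.135° is +73.596°.
Midpoint longitude = +85.539° + (+73.596°)/2 = +85.539° + 36.798° = +122.337°.

122.337°E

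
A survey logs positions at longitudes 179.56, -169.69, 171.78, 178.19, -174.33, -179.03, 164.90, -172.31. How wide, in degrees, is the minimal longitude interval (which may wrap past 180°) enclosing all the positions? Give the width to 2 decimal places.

25.41°

Sort the longitudes: -179.03°, -174.33°, -172.31°, -169.69°, +164.90°, +171.78°, +178.19°, +179.56°.
Eastward gaps between consecutive values (wrapping around): 4.70°, 2.02°, 2.62°, 334.59°, 6.88°, 6.41°, 1.37°, 1.41°.
Largest gap = 334.59° ⇒ minimal covering band is its complement: 360° − 334.59° = 25.41°.
Band runs from +164.90° eastward to -169.69°, crossing the antimeridian.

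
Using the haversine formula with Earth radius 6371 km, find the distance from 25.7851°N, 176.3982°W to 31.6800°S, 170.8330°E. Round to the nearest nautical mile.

3527 nmi

Δλ = 170.8330 − -176.3982 = 347.2312°; wrapped into (−180°, 180°]: -12.7688°.
Δφ = -31.6800 − 25.7851 = -57.4651°.
a = sin²(Δφ/2) + cos φ₁ · cos φ₂ · sin²(Δλ/2) = 0.240568.
c = 2·atan2(√a, √(1−a)) = 1.02528 rad → d = 6371·c ≈ 6532.03 km ≈ 3527.01 nmi.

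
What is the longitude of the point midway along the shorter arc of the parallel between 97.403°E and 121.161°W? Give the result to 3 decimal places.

168.121°E

Signed shortest Δλ from +97.403° to -121.161° is +141.436°.
Midpoint longitude = +97.403° + (+141.436°)/2 = +97.403° + 70.718° = +168.121°.
(The naïve average (+97.403 + -121.161)/2 = -11.879° is on the wrong side of the globe.)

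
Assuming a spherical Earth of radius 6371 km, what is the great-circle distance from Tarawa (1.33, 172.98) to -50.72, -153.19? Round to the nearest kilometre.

Δλ = -153.19 − 172.98 = -326.17°; wrapped into (−180°, 180°]: 33.83°.
Δφ = -50.72 − 1.33 = -52.05°.
a = sin²(Δφ/2) + cos φ₁ · cos φ₂ · sin²(Δλ/2) = 0.246094.
c = 2·atan2(√a, √(1−a)) = 1.03815 rad → d = 6371·c ≈ 6614.07 km.

6614 km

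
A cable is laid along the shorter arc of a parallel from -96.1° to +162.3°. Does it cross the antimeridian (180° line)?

Yes

Naïve |162.3 − -96.1| = 258.4° > 180°, so the shorter arc goes the other way round — across 180°.
Signed shortest Δλ = ((162.3 − -96.1 + 180) mod 360) − 180 = -101.6°.
Going west by 101.6° from -96.1° passes through 180° before reaching +162.3°.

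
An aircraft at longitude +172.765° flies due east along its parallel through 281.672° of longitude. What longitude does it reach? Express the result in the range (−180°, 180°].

+94.437°

Start at +172.765°; shift +281.672° → +454.437°.
+454.437° lies outside (−180°, 180°]; subtract 360° → +94.437°.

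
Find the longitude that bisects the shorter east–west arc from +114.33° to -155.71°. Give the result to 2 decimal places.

Signed shortest Δλ from +114.33° to -155.71° is +89.96°.
Midpoint longitude = +114.33° + (+89.96°)/2 = +114.33° + 44.98° = +159.31°.
(The naïve average (+114.33 + -155.71)/2 = -20.69° is on the wrong side of the globe.)

+159.31°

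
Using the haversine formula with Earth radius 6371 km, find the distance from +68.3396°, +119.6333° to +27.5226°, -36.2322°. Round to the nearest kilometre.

9172 km

Δλ = -36.2322 − 119.6333 = -155.8655°.
Δφ = 27.5226 − 68.3396 = -40.8170°.
a = sin²(Δφ/2) + cos φ₁ · cos φ₂ · sin²(Δλ/2) = 0.434625.
c = 2·atan2(√a, √(1−a)) = 1.43967 rad → d = 6371·c ≈ 9172.15 km.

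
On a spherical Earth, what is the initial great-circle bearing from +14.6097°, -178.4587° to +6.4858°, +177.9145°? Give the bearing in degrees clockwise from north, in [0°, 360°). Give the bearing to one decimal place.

Δλ = 177.9145 − -178.4587 = 356.3732°; wrapped into (−180°, 180°]: -3.6268°.
θ = atan2( sin Δλ · cos φ₂ , cos φ₁ · sin φ₂ − sin φ₁ · cos φ₂ · cos Δλ )
  = atan2(-0.06285, -0.14081) = -155.946° → normalised to [0°, 360°): 204.054°.

204.1°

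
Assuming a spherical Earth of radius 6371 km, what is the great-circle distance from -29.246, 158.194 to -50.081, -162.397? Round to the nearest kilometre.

Δλ = -162.397 − 158.194 = -320.591°; wrapped into (−180°, 180°]: 39.409°.
Δφ = -50.081 − -29.246 = -20.835°.
a = sin²(Δφ/2) + cos φ₁ · cos φ₂ · sin²(Δλ/2) = 0.096348.
c = 2·atan2(√a, √(1−a)) = 0.63123 rad → d = 6371·c ≈ 4021.54 km.

4022 km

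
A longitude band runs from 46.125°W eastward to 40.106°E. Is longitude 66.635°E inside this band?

Band width going east from -46.125° to +40.106°: ((40.106 − -46.125) mod 360) = 86.231°.
Offset of +66.635° east of the west edge: ((66.635 − -46.125) mod 360) = 112.760°.
112.760° > 86.231° ⇒ outside.

No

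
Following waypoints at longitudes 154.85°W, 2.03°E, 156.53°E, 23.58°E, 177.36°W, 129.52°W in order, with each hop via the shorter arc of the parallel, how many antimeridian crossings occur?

1

Leg 1: -154.85° → +2.03°, shortest Δλ = 156.88° (east) — does not cross 180°.
Leg 2: +2.03° → +156.53°, shortest Δλ = 154.5° (east) — does not cross 180°.
Leg 3: +156.53° → +23.58°, shortest Δλ = -132.95° (west) — does not cross 180°.
Leg 4: +23.58° → -177.36°, shortest Δλ = 159.06° (east) — crosses 180°.
Leg 5: -177.36° → -129.52°, shortest Δλ = 47.84° (east) — does not cross 180°.
Total crossings: 1.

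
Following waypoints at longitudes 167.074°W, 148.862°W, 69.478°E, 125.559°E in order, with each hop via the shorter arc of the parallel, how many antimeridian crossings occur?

1

Leg 1: -167.074° → -148.862°, shortest Δλ = 18.212° (east) — does not cross 180°.
Leg 2: -148.862° → +69.478°, shortest Δλ = -141.66° (west) — crosses 180°.
Leg 3: +69.478° → +125.559°, shortest Δλ = 56.081° (east) — does not cross 180°.
Total crossings: 1.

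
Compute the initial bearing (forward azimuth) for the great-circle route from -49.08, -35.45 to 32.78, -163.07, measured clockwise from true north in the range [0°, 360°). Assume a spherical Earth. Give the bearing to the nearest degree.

Δλ = -163.07 − -35.45 = -127.62°.
θ = atan2( sin Δλ · cos φ₂ , cos φ₁ · sin φ₂ − sin φ₁ · cos φ₂ · cos Δλ )
  = atan2(-0.66594, -0.03317) = -92.851° → normalised to [0°, 360°): 267.149°.

267°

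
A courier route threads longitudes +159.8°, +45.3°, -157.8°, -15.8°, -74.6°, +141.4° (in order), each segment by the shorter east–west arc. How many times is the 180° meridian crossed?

2

Leg 1: +159.8° → +45.3°, shortest Δλ = -114.5° (west) — does not cross 180°.
Leg 2: +45.3° → -157.8°, shortest Δλ = 156.9° (east) — crosses 180°.
Leg 3: -157.8° → -15.8°, shortest Δλ = 142.0° (east) — does not cross 180°.
Leg 4: -15.8° → -74.6°, shortest Δλ = -58.8° (west) — does not cross 180°.
Leg 5: -74.6° → +141.4°, shortest Δλ = -144.0° (west) — crosses 180°.
Total crossings: 2.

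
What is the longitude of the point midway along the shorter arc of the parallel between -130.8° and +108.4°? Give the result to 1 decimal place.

Signed shortest Δλ from -130.8° to +108.4° is -120.8°.
Midpoint longitude = -130.8° + (-120.8°)/2 = -130.8° − 60.4° = -191.2°.
Normalise into (−180°, 180°]: +168.8°.
(The naïve average (-130.8 + +108.4)/2 = -11.2° is on the wrong side of the globe.)

+168.8°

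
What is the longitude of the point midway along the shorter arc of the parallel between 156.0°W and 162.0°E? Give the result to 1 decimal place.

Signed shortest Δλ from -156.0° to +162.0° is -42.0°.
Midpoint longitude = -156.0° + (-42.0°)/2 = -156.0° − 21.0° = -177.0°.
(The naïve average (-156.0 + +162.0)/2 = 3.0° is on the wrong side of the globe.)

177.0°W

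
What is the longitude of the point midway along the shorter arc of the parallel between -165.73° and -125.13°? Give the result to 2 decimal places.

-145.43°

Signed shortest Δλ from -165.73° to -125.13° is +40.60°.
Midpoint longitude = -165.73° + (+40.60°)/2 = -165.73° + 20.30° = -145.43°.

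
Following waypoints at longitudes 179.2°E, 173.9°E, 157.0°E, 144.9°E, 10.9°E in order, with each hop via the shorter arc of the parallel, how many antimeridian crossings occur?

Leg 1: +179.2° → +173.9°, shortest Δλ = -5.3° (west) — does not cross 180°.
Leg 2: +173.9° → +157.0°, shortest Δλ = -16.9° (west) — does not cross 180°.
Leg 3: +157.0° → +144.9°, shortest Δλ = -12.1° (west) — does not cross 180°.
Leg 4: +144.9° → +10.9°, shortest Δλ = -134.0° (west) — does not cross 180°.
Total crossings: 0.

0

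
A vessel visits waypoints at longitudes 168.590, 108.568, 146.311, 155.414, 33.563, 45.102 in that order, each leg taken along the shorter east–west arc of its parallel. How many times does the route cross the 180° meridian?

0

Leg 1: +168.590° → +108.568°, shortest Δλ = -60.022° (west) — does not cross 180°.
Leg 2: +108.568° → +146.311°, shortest Δλ = 37.743° (east) — does not cross 180°.
Leg 3: +146.311° → +155.414°, shortest Δλ = 9.103° (east) — does not cross 180°.
Leg 4: +155.414° → +33.563°, shortest Δλ = -121.851° (west) — does not cross 180°.
Leg 5: +33.563° → +45.102°, shortest Δλ = 11.539° (east) — does not cross 180°.
Total crossings: 0.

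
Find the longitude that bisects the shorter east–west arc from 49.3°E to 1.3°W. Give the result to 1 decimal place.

Signed shortest Δλ from +49.3° to -1.3° is -50.6°.
Midpoint longitude = +49.3° + (-50.6°)/2 = +49.3° − 25.3° = +24.0°.

24.0°E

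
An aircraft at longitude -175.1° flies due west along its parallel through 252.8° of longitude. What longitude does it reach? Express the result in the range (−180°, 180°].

-67.9°

Start at -175.1°; shift −252.8° → -427.9°.
-427.9° lies outside (−180°, 180°]; add 360° → -67.9°.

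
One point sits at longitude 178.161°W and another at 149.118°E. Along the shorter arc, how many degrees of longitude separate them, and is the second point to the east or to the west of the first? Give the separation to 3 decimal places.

32.721° west

Raw difference: 149.118 − -178.161 = 327.279°.
Normalise into (−180°, 180°]: 327.279° − 360° = -32.721°.
Negative ⇒ the second point lies to the west; separation 32.721°.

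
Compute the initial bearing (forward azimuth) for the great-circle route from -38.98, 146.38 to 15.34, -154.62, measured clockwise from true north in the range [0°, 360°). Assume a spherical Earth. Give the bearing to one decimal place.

Δλ = -154.62 − 146.38 = -301.00°; wrapped into (−180°, 180°]: 59.00°.
θ = atan2( sin Δλ · cos φ₂ , cos φ₁ · sin φ₂ − sin φ₁ · cos φ₂ · cos Δλ )
  = atan2(0.82663, 0.51809) = 57.923° → normalised to [0°, 360°): 57.923°.

57.9°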